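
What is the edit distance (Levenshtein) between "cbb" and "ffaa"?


Computing edit distance: "cbb" -> "ffaa"
DP table:
           f    f    a    a
      0    1    2    3    4
  c   1    1    2    3    4
  b   2    2    2    3    4
  b   3    3    3    3    4
Edit distance = dp[3][4] = 4

4


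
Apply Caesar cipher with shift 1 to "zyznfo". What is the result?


Caesar cipher: shift "zyznfo" by 1
  'z' (pos 25) + 1 = pos 0 = 'a'
  'y' (pos 24) + 1 = pos 25 = 'z'
  'z' (pos 25) + 1 = pos 0 = 'a'
  'n' (pos 13) + 1 = pos 14 = 'o'
  'f' (pos 5) + 1 = pos 6 = 'g'
  'o' (pos 14) + 1 = pos 15 = 'p'
Result: azaogp

azaogp


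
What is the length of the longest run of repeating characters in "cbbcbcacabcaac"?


Input: "cbbcbcacabcaac"
Scanning for longest run:
  Position 1 ('b'): new char, reset run to 1
  Position 2 ('b'): continues run of 'b', length=2
  Position 3 ('c'): new char, reset run to 1
  Position 4 ('b'): new char, reset run to 1
  Position 5 ('c'): new char, reset run to 1
  Position 6 ('a'): new char, reset run to 1
  Position 7 ('c'): new char, reset run to 1
  Position 8 ('a'): new char, reset run to 1
  Position 9 ('b'): new char, reset run to 1
  Position 10 ('c'): new char, reset run to 1
  Position 11 ('a'): new char, reset run to 1
  Position 12 ('a'): continues run of 'a', length=2
  Position 13 ('c'): new char, reset run to 1
Longest run: 'b' with length 2

2


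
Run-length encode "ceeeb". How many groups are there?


Input: ceeeb
Scanning for consecutive runs:
  Group 1: 'c' x 1 (positions 0-0)
  Group 2: 'e' x 3 (positions 1-3)
  Group 3: 'b' x 1 (positions 4-4)
Total groups: 3

3


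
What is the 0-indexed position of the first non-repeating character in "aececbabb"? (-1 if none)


Input: aececbabb
Character frequencies:
  'a': 2
  'b': 3
  'c': 2
  'e': 2
Scanning left to right for freq == 1:
  Position 0 ('a'): freq=2, skip
  Position 1 ('e'): freq=2, skip
  Position 2 ('c'): freq=2, skip
  Position 3 ('e'): freq=2, skip
  Position 4 ('c'): freq=2, skip
  Position 5 ('b'): freq=3, skip
  Position 6 ('a'): freq=2, skip
  Position 7 ('b'): freq=3, skip
  Position 8 ('b'): freq=3, skip
  No unique character found => answer = -1

-1


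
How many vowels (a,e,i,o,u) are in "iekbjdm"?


Input: iekbjdm
Checking each character:
  'i' at position 0: vowel (running total: 1)
  'e' at position 1: vowel (running total: 2)
  'k' at position 2: consonant
  'b' at position 3: consonant
  'j' at position 4: consonant
  'd' at position 5: consonant
  'm' at position 6: consonant
Total vowels: 2

2


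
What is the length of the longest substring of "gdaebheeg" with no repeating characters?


Input: "gdaebheeg"
Sliding window (track last position of each char):
  Position 0 ('g'): window [0,0] length 1 -- new best
  Position 1 ('d'): window [0,1] length 2 -- new best
  Position 2 ('a'): window [0,2] length 3 -- new best
  Position 3 ('e'): window [0,3] length 4 -- new best
  Position 4 ('b'): window [0,4] length 5 -- new best
  Position 5 ('h'): window [0,5] length 6 -- new best
  Position 6 ('e'): repeat (last at 3), move window start to 4
  Position 6 ('e'): window [4,6] length 3
  Position 7 ('e'): repeat (last at 6), move window start to 7
  Position 7 ('e'): window [7,7] length 1
  Position 8 ('g'): window [7,8] length 2
Longest substring with no repeats: "gdaebh" with length 6

6


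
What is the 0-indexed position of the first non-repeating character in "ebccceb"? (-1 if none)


Input: ebccceb
Character frequencies:
  'b': 2
  'c': 3
  'e': 2
Scanning left to right for freq == 1:
  Position 0 ('e'): freq=2, skip
  Position 1 ('b'): freq=2, skip
  Position 2 ('c'): freq=3, skip
  Position 3 ('c'): freq=3, skip
  Position 4 ('c'): freq=3, skip
  Position 5 ('e'): freq=2, skip
  Position 6 ('b'): freq=2, skip
  No unique character found => answer = -1

-1


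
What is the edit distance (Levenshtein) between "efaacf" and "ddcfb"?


Computing edit distance: "efaacf" -> "ddcfb"
DP table:
           d    d    c    f    b
      0    1    2    3    4    5
  e   1    1    2    3    4    5
  f   2    2    2    3    3    4
  a   3    3    3    3    4    4
  a   4    4    4    4    4    5
  c   5    5    5    4    5    5
  f   6    6    6    5    4    5
Edit distance = dp[6][5] = 5

5


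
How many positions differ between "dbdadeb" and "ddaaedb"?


Comparing "dbdadeb" and "ddaaedb" position by position:
  Position 0: 'd' vs 'd' => same
  Position 1: 'b' vs 'd' => DIFFER
  Position 2: 'd' vs 'a' => DIFFER
  Position 3: 'a' vs 'a' => same
  Position 4: 'd' vs 'e' => DIFFER
  Position 5: 'e' vs 'd' => DIFFER
  Position 6: 'b' vs 'b' => same
Positions that differ: 4

4


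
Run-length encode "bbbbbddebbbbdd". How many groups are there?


Input: bbbbbddebbbbdd
Scanning for consecutive runs:
  Group 1: 'b' x 5 (positions 0-4)
  Group 2: 'd' x 2 (positions 5-6)
  Group 3: 'e' x 1 (positions 7-7)
  Group 4: 'b' x 4 (positions 8-11)
  Group 5: 'd' x 2 (positions 12-13)
Total groups: 5

5


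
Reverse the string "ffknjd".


Input: ffknjd
Reading characters right to left:
  Position 5: 'd'
  Position 4: 'j'
  Position 3: 'n'
  Position 2: 'k'
  Position 1: 'f'
  Position 0: 'f'
Reversed: djnkff

djnkff


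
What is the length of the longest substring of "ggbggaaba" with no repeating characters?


Input: "ggbggaaba"
Sliding window (track last position of each char):
  Position 0 ('g'): window [0,0] length 1 -- new best
  Position 1 ('g'): repeat (last at 0), move window start to 1
  Position 1 ('g'): window [1,1] length 1
  Position 2 ('b'): window [1,2] length 2 -- new best
  Position 3 ('g'): repeat (last at 1), move window start to 2
  Position 3 ('g'): window [2,3] length 2
  Position 4 ('g'): repeat (last at 3), move window start to 4
  Position 4 ('g'): window [4,4] length 1
  Position 5 ('a'): window [4,5] length 2
  Position 6 ('a'): repeat (last at 5), move window start to 6
  Position 6 ('a'): window [6,6] length 1
  Position 7 ('b'): window [6,7] length 2
  Position 8 ('a'): repeat (last at 6), move window start to 7
  Position 8 ('a'): window [7,8] length 2
Longest substring with no repeats: "gb" with length 2

2


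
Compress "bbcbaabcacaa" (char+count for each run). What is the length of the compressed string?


Input: bbcbaabcacaa
Runs:
  'b' x 2 => "b2"
  'c' x 1 => "c1"
  'b' x 1 => "b1"
  'a' x 2 => "a2"
  'b' x 1 => "b1"
  'c' x 1 => "c1"
  'a' x 1 => "a1"
  'c' x 1 => "c1"
  'a' x 2 => "a2"
Compressed: "b2c1b1a2b1c1a1c1a2"
Compressed length: 18

18


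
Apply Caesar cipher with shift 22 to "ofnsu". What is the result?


Caesar cipher: shift "ofnsu" by 22
  'o' (pos 14) + 22 = pos 10 = 'k'
  'f' (pos 5) + 22 = pos 1 = 'b'
  'n' (pos 13) + 22 = pos 9 = 'j'
  's' (pos 18) + 22 = pos 14 = 'o'
  'u' (pos 20) + 22 = pos 16 = 'q'
Result: kbjoq

kbjoq


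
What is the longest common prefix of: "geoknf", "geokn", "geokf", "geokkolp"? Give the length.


Words: geoknf, geokn, geokf, geokkolp
  Position 0: all 'g' => match
  Position 1: all 'e' => match
  Position 2: all 'o' => match
  Position 3: all 'k' => match
  Position 4: ('n', 'n', 'f', 'k') => mismatch, stop
LCP = "geok" (length 4)

4


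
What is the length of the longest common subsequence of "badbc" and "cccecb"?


LCS of "badbc" and "cccecb"
DP table:
           c    c    c    e    c    b
      0    0    0    0    0    0    0
  b   0    0    0    0    0    0    1
  a   0    0    0    0    0    0    1
  d   0    0    0    0    0    0    1
  b   0    0    0    0    0    0    1
  c   0    1    1    1    1    1    1
LCS length = dp[5][6] = 1

1


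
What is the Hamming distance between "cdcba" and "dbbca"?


Comparing "cdcba" and "dbbca" position by position:
  Position 0: 'c' vs 'd' => differ
  Position 1: 'd' vs 'b' => differ
  Position 2: 'c' vs 'b' => differ
  Position 3: 'b' vs 'c' => differ
  Position 4: 'a' vs 'a' => same
Total differences (Hamming distance): 4

4


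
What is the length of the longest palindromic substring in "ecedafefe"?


Input: "ecedafefe"
Checking substrings for palindromes:
  [0:3] "ece" (len 3) => palindrome
  [5:8] "fef" (len 3) => palindrome
  [6:9] "efe" (len 3) => palindrome
Longest palindromic substring: "ece" with length 3

3


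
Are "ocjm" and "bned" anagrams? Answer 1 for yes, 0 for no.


Strings: "ocjm", "bned"
Sorted first:  cjmo
Sorted second: bden
Differ at position 0: 'c' vs 'b' => not anagrams

0


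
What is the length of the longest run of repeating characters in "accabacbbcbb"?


Input: "accabacbbcbb"
Scanning for longest run:
  Position 1 ('c'): new char, reset run to 1
  Position 2 ('c'): continues run of 'c', length=2
  Position 3 ('a'): new char, reset run to 1
  Position 4 ('b'): new char, reset run to 1
  Position 5 ('a'): new char, reset run to 1
  Position 6 ('c'): new char, reset run to 1
  Position 7 ('b'): new char, reset run to 1
  Position 8 ('b'): continues run of 'b', length=2
  Position 9 ('c'): new char, reset run to 1
  Position 10 ('b'): new char, reset run to 1
  Position 11 ('b'): continues run of 'b', length=2
Longest run: 'c' with length 2

2


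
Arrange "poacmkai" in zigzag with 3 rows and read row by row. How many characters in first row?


Zigzag "poacmkai" into 3 rows:
Placing characters:
  'p' => row 0
  'o' => row 1
  'a' => row 2
  'c' => row 1
  'm' => row 0
  'k' => row 1
  'a' => row 2
  'i' => row 1
Rows:
  Row 0: "pm"
  Row 1: "ocki"
  Row 2: "aa"
First row length: 2

2


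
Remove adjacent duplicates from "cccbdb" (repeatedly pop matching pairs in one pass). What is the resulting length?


Input: cccbdb
Stack-based adjacent duplicate removal:
  Read 'c': push. Stack: c
  Read 'c': matches stack top 'c' => pop. Stack: (empty)
  Read 'c': push. Stack: c
  Read 'b': push. Stack: cb
  Read 'd': push. Stack: cbd
  Read 'b': push. Stack: cbdb
Final stack: "cbdb" (length 4)

4


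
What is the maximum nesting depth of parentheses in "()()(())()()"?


Input: "()()(())()()"
Tracking depth:
  Position 0 '(': depth becomes 1
  Position 1 ')': depth becomes 0
  Position 2 '(': depth becomes 1
  Position 3 ')': depth becomes 0
  Position 4 '(': depth becomes 1
  Position 5 '(': depth becomes 2
  Position 6 ')': depth becomes 1
  Position 7 ')': depth becomes 0
  Position 8 '(': depth becomes 1
  Position 9 ')': depth becomes 0
  Position 10 '(': depth becomes 1
  Position 11 ')': depth becomes 0
Maximum depth reached: 2

2


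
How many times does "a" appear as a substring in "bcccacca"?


Searching for "a" in "bcccacca"
Scanning each position:
  Position 0: "b" => no
  Position 1: "c" => no
  Position 2: "c" => no
  Position 3: "c" => no
  Position 4: "a" => MATCH
  Position 5: "c" => no
  Position 6: "c" => no
  Position 7: "a" => MATCH
Total occurrences: 2

2


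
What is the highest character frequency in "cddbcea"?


Input: cddbcea
Character counts:
  'a': 1
  'b': 1
  'c': 2
  'd': 2
  'e': 1
Maximum frequency: 2

2


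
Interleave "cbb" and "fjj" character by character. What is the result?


Interleaving "cbb" and "fjj":
  Position 0: 'c' from first, 'f' from second => "cf"
  Position 1: 'b' from first, 'j' from second => "bj"
  Position 2: 'b' from first, 'j' from second => "bj"
Result: cfbjbj

cfbjbj


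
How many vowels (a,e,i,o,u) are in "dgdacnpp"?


Input: dgdacnpp
Checking each character:
  'd' at position 0: consonant
  'g' at position 1: consonant
  'd' at position 2: consonant
  'a' at position 3: vowel (running total: 1)
  'c' at position 4: consonant
  'n' at position 5: consonant
  'p' at position 6: consonant
  'p' at position 7: consonant
Total vowels: 1

1


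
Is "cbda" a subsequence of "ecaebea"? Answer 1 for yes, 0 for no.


Check if "cbda" is a subsequence of "ecaebea"
Greedy scan:
  Position 0 ('e'): no match needed
  Position 1 ('c'): matches sub[0] = 'c'
  Position 2 ('a'): no match needed
  Position 3 ('e'): no match needed
  Position 4 ('b'): matches sub[1] = 'b'
  Position 5 ('e'): no match needed
  Position 6 ('a'): no match needed
Only matched 2/4 characters => not a subsequence

0


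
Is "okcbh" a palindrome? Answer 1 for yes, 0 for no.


Input: okcbh
Reversed: hbcko
  Compare pos 0 ('o') with pos 4 ('h'): MISMATCH
  Compare pos 1 ('k') with pos 3 ('b'): MISMATCH
Result: not a palindrome

0


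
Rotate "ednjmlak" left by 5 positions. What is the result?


Input: "ednjmlak", rotate left by 5
First 5 characters: "ednjm"
Remaining characters: "lak"
Concatenate remaining + first: "lak" + "ednjm" = "lakednjm"

lakednjm


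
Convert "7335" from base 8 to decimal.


Input: "7335" in base 8
Positional expansion:
  Digit '7' (value 7) x 8^3 = 3584
  Digit '3' (value 3) x 8^2 = 192
  Digit '3' (value 3) x 8^1 = 24
  Digit '5' (value 5) x 8^0 = 5
Sum = 3805

3805


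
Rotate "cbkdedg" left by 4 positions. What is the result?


Input: "cbkdedg", rotate left by 4
First 4 characters: "cbkd"
Remaining characters: "edg"
Concatenate remaining + first: "edg" + "cbkd" = "edgcbkd"

edgcbkd


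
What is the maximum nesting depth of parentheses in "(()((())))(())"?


Input: "(()((())))(())"
Tracking depth:
  Position 0 '(': depth becomes 1
  Position 1 '(': depth becomes 2
  Position 2 ')': depth becomes 1
  Position 3 '(': depth becomes 2
  Position 4 '(': depth becomes 3
  Position 5 '(': depth becomes 4
  Position 6 ')': depth becomes 3
  Position 7 ')': depth becomes 2
  Position 8 ')': depth becomes 1
  Position 9 ')': depth becomes 0
  Position 10 '(': depth becomes 1
  Position 11 '(': depth becomes 2
  Position 12 ')': depth becomes 1
  Position 13 ')': depth becomes 0
Maximum depth reached: 4

4


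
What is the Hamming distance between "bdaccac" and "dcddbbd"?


Comparing "bdaccac" and "dcddbbd" position by position:
  Position 0: 'b' vs 'd' => differ
  Position 1: 'd' vs 'c' => differ
  Position 2: 'a' vs 'd' => differ
  Position 3: 'c' vs 'd' => differ
  Position 4: 'c' vs 'b' => differ
  Position 5: 'a' vs 'b' => differ
  Position 6: 'c' vs 'd' => differ
Total differences (Hamming distance): 7

7


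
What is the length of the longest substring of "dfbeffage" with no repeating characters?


Input: "dfbeffage"
Sliding window (track last position of each char):
  Position 0 ('d'): window [0,0] length 1 -- new best
  Position 1 ('f'): window [0,1] length 2 -- new best
  Position 2 ('b'): window [0,2] length 3 -- new best
  Position 3 ('e'): window [0,3] length 4 -- new best
  Position 4 ('f'): repeat (last at 1), move window start to 2
  Position 4 ('f'): window [2,4] length 3
  Position 5 ('f'): repeat (last at 4), move window start to 5
  Position 5 ('f'): window [5,5] length 1
  Position 6 ('a'): window [5,6] length 2
  Position 7 ('g'): window [5,7] length 3
  Position 8 ('e'): window [5,8] length 4
Longest substring with no repeats: "dfbe" with length 4

4


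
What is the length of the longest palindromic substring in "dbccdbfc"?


Input: "dbccdbfc"
Checking substrings for palindromes:
  [2:4] "cc" (len 2) => palindrome
Longest palindromic substring: "cc" with length 2

2


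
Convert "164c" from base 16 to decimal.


Input: "164c" in base 16
Positional expansion:
  Digit '1' (value 1) x 16^3 = 4096
  Digit '6' (value 6) x 16^2 = 1536
  Digit '4' (value 4) x 16^1 = 64
  Digit 'c' (value 12) x 16^0 = 12
Sum = 5708

5708


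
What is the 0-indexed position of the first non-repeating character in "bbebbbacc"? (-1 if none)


Input: bbebbbacc
Character frequencies:
  'a': 1
  'b': 5
  'c': 2
  'e': 1
Scanning left to right for freq == 1:
  Position 0 ('b'): freq=5, skip
  Position 1 ('b'): freq=5, skip
  Position 2 ('e'): unique! => answer = 2

2


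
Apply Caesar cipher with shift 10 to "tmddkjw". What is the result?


Caesar cipher: shift "tmddkjw" by 10
  't' (pos 19) + 10 = pos 3 = 'd'
  'm' (pos 12) + 10 = pos 22 = 'w'
  'd' (pos 3) + 10 = pos 13 = 'n'
  'd' (pos 3) + 10 = pos 13 = 'n'
  'k' (pos 10) + 10 = pos 20 = 'u'
  'j' (pos 9) + 10 = pos 19 = 't'
  'w' (pos 22) + 10 = pos 6 = 'g'
Result: dwnnutg

dwnnutg


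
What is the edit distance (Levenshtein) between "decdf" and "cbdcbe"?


Computing edit distance: "decdf" -> "cbdcbe"
DP table:
           c    b    d    c    b    e
      0    1    2    3    4    5    6
  d   1    1    2    2    3    4    5
  e   2    2    2    3    3    4    4
  c   3    2    3    3    3    4    5
  d   4    3    3    3    4    4    5
  f   5    4    4    4    4    5    5
Edit distance = dp[5][6] = 5

5


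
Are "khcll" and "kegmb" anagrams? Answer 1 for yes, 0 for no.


Strings: "khcll", "kegmb"
Sorted first:  chkll
Sorted second: begkm
Differ at position 0: 'c' vs 'b' => not anagrams

0


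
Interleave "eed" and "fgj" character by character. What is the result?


Interleaving "eed" and "fgj":
  Position 0: 'e' from first, 'f' from second => "ef"
  Position 1: 'e' from first, 'g' from second => "eg"
  Position 2: 'd' from first, 'j' from second => "dj"
Result: efegdj

efegdj


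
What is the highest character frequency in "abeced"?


Input: abeced
Character counts:
  'a': 1
  'b': 1
  'c': 1
  'd': 1
  'e': 2
Maximum frequency: 2

2


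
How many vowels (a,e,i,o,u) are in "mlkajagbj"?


Input: mlkajagbj
Checking each character:
  'm' at position 0: consonant
  'l' at position 1: consonant
  'k' at position 2: consonant
  'a' at position 3: vowel (running total: 1)
  'j' at position 4: consonant
  'a' at position 5: vowel (running total: 2)
  'g' at position 6: consonant
  'b' at position 7: consonant
  'j' at position 8: consonant
Total vowels: 2

2


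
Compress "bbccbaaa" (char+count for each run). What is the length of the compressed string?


Input: bbccbaaa
Runs:
  'b' x 2 => "b2"
  'c' x 2 => "c2"
  'b' x 1 => "b1"
  'a' x 3 => "a3"
Compressed: "b2c2b1a3"
Compressed length: 8

8


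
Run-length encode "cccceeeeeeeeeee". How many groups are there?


Input: cccceeeeeeeeeee
Scanning for consecutive runs:
  Group 1: 'c' x 4 (positions 0-3)
  Group 2: 'e' x 11 (positions 4-14)
Total groups: 2

2


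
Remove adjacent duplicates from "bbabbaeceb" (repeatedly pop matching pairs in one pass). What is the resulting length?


Input: bbabbaeceb
Stack-based adjacent duplicate removal:
  Read 'b': push. Stack: b
  Read 'b': matches stack top 'b' => pop. Stack: (empty)
  Read 'a': push. Stack: a
  Read 'b': push. Stack: ab
  Read 'b': matches stack top 'b' => pop. Stack: a
  Read 'a': matches stack top 'a' => pop. Stack: (empty)
  Read 'e': push. Stack: e
  Read 'c': push. Stack: ec
  Read 'e': push. Stack: ece
  Read 'b': push. Stack: eceb
Final stack: "eceb" (length 4)

4


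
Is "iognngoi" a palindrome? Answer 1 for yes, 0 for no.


Input: iognngoi
Reversed: iognngoi
  Compare pos 0 ('i') with pos 7 ('i'): match
  Compare pos 1 ('o') with pos 6 ('o'): match
  Compare pos 2 ('g') with pos 5 ('g'): match
  Compare pos 3 ('n') with pos 4 ('n'): match
Result: palindrome

1


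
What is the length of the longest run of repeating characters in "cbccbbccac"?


Input: "cbccbbccac"
Scanning for longest run:
  Position 1 ('b'): new char, reset run to 1
  Position 2 ('c'): new char, reset run to 1
  Position 3 ('c'): continues run of 'c', length=2
  Position 4 ('b'): new char, reset run to 1
  Position 5 ('b'): continues run of 'b', length=2
  Position 6 ('c'): new char, reset run to 1
  Position 7 ('c'): continues run of 'c', length=2
  Position 8 ('a'): new char, reset run to 1
  Position 9 ('c'): new char, reset run to 1
Longest run: 'c' with length 2

2


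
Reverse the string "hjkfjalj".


Input: hjkfjalj
Reading characters right to left:
  Position 7: 'j'
  Position 6: 'l'
  Position 5: 'a'
  Position 4: 'j'
  Position 3: 'f'
  Position 2: 'k'
  Position 1: 'j'
  Position 0: 'h'
Reversed: jlajfkjh

jlajfkjh


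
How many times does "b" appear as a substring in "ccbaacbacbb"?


Searching for "b" in "ccbaacbacbb"
Scanning each position:
  Position 0: "c" => no
  Position 1: "c" => no
  Position 2: "b" => MATCH
  Position 3: "a" => no
  Position 4: "a" => no
  Position 5: "c" => no
  Position 6: "b" => MATCH
  Position 7: "a" => no
  Position 8: "c" => no
  Position 9: "b" => MATCH
  Position 10: "b" => MATCH
Total occurrences: 4

4


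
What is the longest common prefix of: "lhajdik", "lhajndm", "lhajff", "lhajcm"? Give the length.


Words: lhajdik, lhajndm, lhajff, lhajcm
  Position 0: all 'l' => match
  Position 1: all 'h' => match
  Position 2: all 'a' => match
  Position 3: all 'j' => match
  Position 4: ('d', 'n', 'f', 'c') => mismatch, stop
LCP = "lhaj" (length 4)

4


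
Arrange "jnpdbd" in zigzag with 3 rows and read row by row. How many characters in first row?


Zigzag "jnpdbd" into 3 rows:
Placing characters:
  'j' => row 0
  'n' => row 1
  'p' => row 2
  'd' => row 1
  'b' => row 0
  'd' => row 1
Rows:
  Row 0: "jb"
  Row 1: "ndd"
  Row 2: "p"
First row length: 2

2


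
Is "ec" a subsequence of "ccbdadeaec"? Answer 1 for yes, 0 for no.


Check if "ec" is a subsequence of "ccbdadeaec"
Greedy scan:
  Position 0 ('c'): no match needed
  Position 1 ('c'): no match needed
  Position 2 ('b'): no match needed
  Position 3 ('d'): no match needed
  Position 4 ('a'): no match needed
  Position 5 ('d'): no match needed
  Position 6 ('e'): matches sub[0] = 'e'
  Position 7 ('a'): no match needed
  Position 8 ('e'): no match needed
  Position 9 ('c'): matches sub[1] = 'c'
All 2 characters matched => is a subsequence

1


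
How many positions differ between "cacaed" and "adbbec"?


Comparing "cacaed" and "adbbec" position by position:
  Position 0: 'c' vs 'a' => DIFFER
  Position 1: 'a' vs 'd' => DIFFER
  Position 2: 'c' vs 'b' => DIFFER
  Position 3: 'a' vs 'b' => DIFFER
  Position 4: 'e' vs 'e' => same
  Position 5: 'd' vs 'c' => DIFFER
Positions that differ: 5

5


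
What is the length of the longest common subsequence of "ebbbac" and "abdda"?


LCS of "ebbbac" and "abdda"
DP table:
           a    b    d    d    a
      0    0    0    0    0    0
  e   0    0    0    0    0    0
  b   0    0    1    1    1    1
  b   0    0    1    1    1    1
  b   0    0    1    1    1    1
  a   0    1    1    1    1    2
  c   0    1    1    1    1    2
LCS length = dp[6][5] = 2

2


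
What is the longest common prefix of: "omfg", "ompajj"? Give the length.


Words: omfg, ompajj
  Position 0: all 'o' => match
  Position 1: all 'm' => match
  Position 2: ('f', 'p') => mismatch, stop
LCP = "om" (length 2)

2


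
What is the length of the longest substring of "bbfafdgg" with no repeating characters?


Input: "bbfafdgg"
Sliding window (track last position of each char):
  Position 0 ('b'): window [0,0] length 1 -- new best
  Position 1 ('b'): repeat (last at 0), move window start to 1
  Position 1 ('b'): window [1,1] length 1
  Position 2 ('f'): window [1,2] length 2 -- new best
  Position 3 ('a'): window [1,3] length 3 -- new best
  Position 4 ('f'): repeat (last at 2), move window start to 3
  Position 4 ('f'): window [3,4] length 2
  Position 5 ('d'): window [3,5] length 3
  Position 6 ('g'): window [3,6] length 4 -- new best
  Position 7 ('g'): repeat (last at 6), move window start to 7
  Position 7 ('g'): window [7,7] length 1
Longest substring with no repeats: "afdg" with length 4

4


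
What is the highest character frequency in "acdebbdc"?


Input: acdebbdc
Character counts:
  'a': 1
  'b': 2
  'c': 2
  'd': 2
  'e': 1
Maximum frequency: 2

2


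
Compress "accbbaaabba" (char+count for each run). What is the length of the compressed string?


Input: accbbaaabba
Runs:
  'a' x 1 => "a1"
  'c' x 2 => "c2"
  'b' x 2 => "b2"
  'a' x 3 => "a3"
  'b' x 2 => "b2"
  'a' x 1 => "a1"
Compressed: "a1c2b2a3b2a1"
Compressed length: 12

12


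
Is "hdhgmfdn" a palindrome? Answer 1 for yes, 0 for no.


Input: hdhgmfdn
Reversed: ndfmghdh
  Compare pos 0 ('h') with pos 7 ('n'): MISMATCH
  Compare pos 1 ('d') with pos 6 ('d'): match
  Compare pos 2 ('h') with pos 5 ('f'): MISMATCH
  Compare pos 3 ('g') with pos 4 ('m'): MISMATCH
Result: not a palindrome

0


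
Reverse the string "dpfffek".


Input: dpfffek
Reading characters right to left:
  Position 6: 'k'
  Position 5: 'e'
  Position 4: 'f'
  Position 3: 'f'
  Position 2: 'f'
  Position 1: 'p'
  Position 0: 'd'
Reversed: kefffpd

kefffpd


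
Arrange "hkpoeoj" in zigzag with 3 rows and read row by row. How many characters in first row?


Zigzag "hkpoeoj" into 3 rows:
Placing characters:
  'h' => row 0
  'k' => row 1
  'p' => row 2
  'o' => row 1
  'e' => row 0
  'o' => row 1
  'j' => row 2
Rows:
  Row 0: "he"
  Row 1: "koo"
  Row 2: "pj"
First row length: 2

2


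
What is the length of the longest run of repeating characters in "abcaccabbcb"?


Input: "abcaccabbcb"
Scanning for longest run:
  Position 1 ('b'): new char, reset run to 1
  Position 2 ('c'): new char, reset run to 1
  Position 3 ('a'): new char, reset run to 1
  Position 4 ('c'): new char, reset run to 1
  Position 5 ('c'): continues run of 'c', length=2
  Position 6 ('a'): new char, reset run to 1
  Position 7 ('b'): new char, reset run to 1
  Position 8 ('b'): continues run of 'b', length=2
  Position 9 ('c'): new char, reset run to 1
  Position 10 ('b'): new char, reset run to 1
Longest run: 'c' with length 2

2


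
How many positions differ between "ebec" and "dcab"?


Comparing "ebec" and "dcab" position by position:
  Position 0: 'e' vs 'd' => DIFFER
  Position 1: 'b' vs 'c' => DIFFER
  Position 2: 'e' vs 'a' => DIFFER
  Position 3: 'c' vs 'b' => DIFFER
Positions that differ: 4

4


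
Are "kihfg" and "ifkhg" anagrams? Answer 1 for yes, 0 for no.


Strings: "kihfg", "ifkhg"
Sorted first:  fghik
Sorted second: fghik
Sorted forms match => anagrams

1


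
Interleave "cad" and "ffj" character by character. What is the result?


Interleaving "cad" and "ffj":
  Position 0: 'c' from first, 'f' from second => "cf"
  Position 1: 'a' from first, 'f' from second => "af"
  Position 2: 'd' from first, 'j' from second => "dj"
Result: cfafdj

cfafdj


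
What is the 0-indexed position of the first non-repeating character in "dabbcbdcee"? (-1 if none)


Input: dabbcbdcee
Character frequencies:
  'a': 1
  'b': 3
  'c': 2
  'd': 2
  'e': 2
Scanning left to right for freq == 1:
  Position 0 ('d'): freq=2, skip
  Position 1 ('a'): unique! => answer = 1

1


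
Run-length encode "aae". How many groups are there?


Input: aae
Scanning for consecutive runs:
  Group 1: 'a' x 2 (positions 0-1)
  Group 2: 'e' x 1 (positions 2-2)
Total groups: 2

2


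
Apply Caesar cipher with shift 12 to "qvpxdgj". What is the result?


Caesar cipher: shift "qvpxdgj" by 12
  'q' (pos 16) + 12 = pos 2 = 'c'
  'v' (pos 21) + 12 = pos 7 = 'h'
  'p' (pos 15) + 12 = pos 1 = 'b'
  'x' (pos 23) + 12 = pos 9 = 'j'
  'd' (pos 3) + 12 = pos 15 = 'p'
  'g' (pos 6) + 12 = pos 18 = 's'
  'j' (pos 9) + 12 = pos 21 = 'v'
Result: chbjpsv

chbjpsv


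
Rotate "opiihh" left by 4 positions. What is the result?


Input: "opiihh", rotate left by 4
First 4 characters: "opii"
Remaining characters: "hh"
Concatenate remaining + first: "hh" + "opii" = "hhopii"

hhopii


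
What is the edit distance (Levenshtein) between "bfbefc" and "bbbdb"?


Computing edit distance: "bfbefc" -> "bbbdb"
DP table:
           b    b    b    d    b
      0    1    2    3    4    5
  b   1    0    1    2    3    4
  f   2    1    1    2    3    4
  b   3    2    1    1    2    3
  e   4    3    2    2    2    3
  f   5    4    3    3    3    3
  c   6    5    4    4    4    4
Edit distance = dp[6][5] = 4

4


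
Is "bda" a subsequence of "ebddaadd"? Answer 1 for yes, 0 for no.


Check if "bda" is a subsequence of "ebddaadd"
Greedy scan:
  Position 0 ('e'): no match needed
  Position 1 ('b'): matches sub[0] = 'b'
  Position 2 ('d'): matches sub[1] = 'd'
  Position 3 ('d'): no match needed
  Position 4 ('a'): matches sub[2] = 'a'
  Position 5 ('a'): no match needed
  Position 6 ('d'): no match needed
  Position 7 ('d'): no match needed
All 3 characters matched => is a subsequence

1


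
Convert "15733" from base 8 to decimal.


Input: "15733" in base 8
Positional expansion:
  Digit '1' (value 1) x 8^4 = 4096
  Digit '5' (value 5) x 8^3 = 2560
  Digit '7' (value 7) x 8^2 = 448
  Digit '3' (value 3) x 8^1 = 24
  Digit '3' (value 3) x 8^0 = 3
Sum = 7131

7131


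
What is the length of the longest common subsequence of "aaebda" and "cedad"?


LCS of "aaebda" and "cedad"
DP table:
           c    e    d    a    d
      0    0    0    0    0    0
  a   0    0    0    0    1    1
  a   0    0    0    0    1    1
  e   0    0    1    1    1    1
  b   0    0    1    1    1    1
  d   0    0    1    2    2    2
  a   0    0    1    2    3    3
LCS length = dp[6][5] = 3

3


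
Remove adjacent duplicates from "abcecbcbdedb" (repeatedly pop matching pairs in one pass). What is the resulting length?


Input: abcecbcbdedb
Stack-based adjacent duplicate removal:
  Read 'a': push. Stack: a
  Read 'b': push. Stack: ab
  Read 'c': push. Stack: abc
  Read 'e': push. Stack: abce
  Read 'c': push. Stack: abcec
  Read 'b': push. Stack: abcecb
  Read 'c': push. Stack: abcecbc
  Read 'b': push. Stack: abcecbcb
  Read 'd': push. Stack: abcecbcbd
  Read 'e': push. Stack: abcecbcbde
  Read 'd': push. Stack: abcecbcbded
  Read 'b': push. Stack: abcecbcbdedb
Final stack: "abcecbcbdedb" (length 12)

12


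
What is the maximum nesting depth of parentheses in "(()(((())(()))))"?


Input: "(()(((())(()))))"
Tracking depth:
  Position 0 '(': depth becomes 1
  Position 1 '(': depth becomes 2
  Position 2 ')': depth becomes 1
  Position 3 '(': depth becomes 2
  Position 4 '(': depth becomes 3
  Position 5 '(': depth becomes 4
  Position 6 '(': depth becomes 5
  Position 7 ')': depth becomes 4
  Position 8 ')': depth becomes 3
  Position 9 '(': depth becomes 4
  Position 10 '(': depth becomes 5
  Position 11 ')': depth becomes 4
  Position 12 ')': depth becomes 3
  Position 13 ')': depth becomes 2
  Position 14 ')': depth becomes 1
  Position 15 ')': depth becomes 0
Maximum depth reached: 5

5


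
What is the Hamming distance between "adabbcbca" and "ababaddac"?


Comparing "adabbcbca" and "ababaddac" position by position:
  Position 0: 'a' vs 'a' => same
  Position 1: 'd' vs 'b' => differ
  Position 2: 'a' vs 'a' => same
  Position 3: 'b' vs 'b' => same
  Position 4: 'b' vs 'a' => differ
  Position 5: 'c' vs 'd' => differ
  Position 6: 'b' vs 'd' => differ
  Position 7: 'c' vs 'a' => differ
  Position 8: 'a' vs 'c' => differ
Total differences (Hamming distance): 6

6


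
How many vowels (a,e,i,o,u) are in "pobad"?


Input: pobad
Checking each character:
  'p' at position 0: consonant
  'o' at position 1: vowel (running total: 1)
  'b' at position 2: consonant
  'a' at position 3: vowel (running total: 2)
  'd' at position 4: consonant
Total vowels: 2

2


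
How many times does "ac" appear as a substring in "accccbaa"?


Searching for "ac" in "accccbaa"
Scanning each position:
  Position 0: "ac" => MATCH
  Position 1: "cc" => no
  Position 2: "cc" => no
  Position 3: "cc" => no
  Position 4: "cb" => no
  Position 5: "ba" => no
  Position 6: "aa" => no
Total occurrences: 1

1


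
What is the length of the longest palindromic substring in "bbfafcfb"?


Input: "bbfafcfb"
Checking substrings for palindromes:
  [2:5] "faf" (len 3) => palindrome
  [4:7] "fcf" (len 3) => palindrome
  [0:2] "bb" (len 2) => palindrome
Longest palindromic substring: "faf" with length 3

3


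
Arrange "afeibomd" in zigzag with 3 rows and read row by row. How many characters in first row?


Zigzag "afeibomd" into 3 rows:
Placing characters:
  'a' => row 0
  'f' => row 1
  'e' => row 2
  'i' => row 1
  'b' => row 0
  'o' => row 1
  'm' => row 2
  'd' => row 1
Rows:
  Row 0: "ab"
  Row 1: "fiod"
  Row 2: "em"
First row length: 2

2


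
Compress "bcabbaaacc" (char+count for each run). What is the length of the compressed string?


Input: bcabbaaacc
Runs:
  'b' x 1 => "b1"
  'c' x 1 => "c1"
  'a' x 1 => "a1"
  'b' x 2 => "b2"
  'a' x 3 => "a3"
  'c' x 2 => "c2"
Compressed: "b1c1a1b2a3c2"
Compressed length: 12

12


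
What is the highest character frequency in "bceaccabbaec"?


Input: bceaccabbaec
Character counts:
  'a': 3
  'b': 3
  'c': 4
  'e': 2
Maximum frequency: 4

4


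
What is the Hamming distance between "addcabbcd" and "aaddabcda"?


Comparing "addcabbcd" and "aaddabcda" position by position:
  Position 0: 'a' vs 'a' => same
  Position 1: 'd' vs 'a' => differ
  Position 2: 'd' vs 'd' => same
  Position 3: 'c' vs 'd' => differ
  Position 4: 'a' vs 'a' => same
  Position 5: 'b' vs 'b' => same
  Position 6: 'b' vs 'c' => differ
  Position 7: 'c' vs 'd' => differ
  Position 8: 'd' vs 'a' => differ
Total differences (Hamming distance): 5

5


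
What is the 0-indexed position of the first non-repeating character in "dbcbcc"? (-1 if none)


Input: dbcbcc
Character frequencies:
  'b': 2
  'c': 3
  'd': 1
Scanning left to right for freq == 1:
  Position 0 ('d'): unique! => answer = 0

0


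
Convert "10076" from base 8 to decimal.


Input: "10076" in base 8
Positional expansion:
  Digit '1' (value 1) x 8^4 = 4096
  Digit '0' (value 0) x 8^3 = 0
  Digit '0' (value 0) x 8^2 = 0
  Digit '7' (value 7) x 8^1 = 56
  Digit '6' (value 6) x 8^0 = 6
Sum = 4158

4158


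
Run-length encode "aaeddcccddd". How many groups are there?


Input: aaeddcccddd
Scanning for consecutive runs:
  Group 1: 'a' x 2 (positions 0-1)
  Group 2: 'e' x 1 (positions 2-2)
  Group 3: 'd' x 2 (positions 3-4)
  Group 4: 'c' x 3 (positions 5-7)
  Group 5: 'd' x 3 (positions 8-10)
Total groups: 5

5


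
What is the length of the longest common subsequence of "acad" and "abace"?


LCS of "acad" and "abace"
DP table:
           a    b    a    c    e
      0    0    0    0    0    0
  a   0    1    1    1    1    1
  c   0    1    1    1    2    2
  a   0    1    1    2    2    2
  d   0    1    1    2    2    2
LCS length = dp[4][5] = 2

2


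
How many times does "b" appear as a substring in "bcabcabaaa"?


Searching for "b" in "bcabcabaaa"
Scanning each position:
  Position 0: "b" => MATCH
  Position 1: "c" => no
  Position 2: "a" => no
  Position 3: "b" => MATCH
  Position 4: "c" => no
  Position 5: "a" => no
  Position 6: "b" => MATCH
  Position 7: "a" => no
  Position 8: "a" => no
  Position 9: "a" => no
Total occurrences: 3

3


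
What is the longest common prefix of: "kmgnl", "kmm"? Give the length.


Words: kmgnl, kmm
  Position 0: all 'k' => match
  Position 1: all 'm' => match
  Position 2: ('g', 'm') => mismatch, stop
LCP = "km" (length 2)

2


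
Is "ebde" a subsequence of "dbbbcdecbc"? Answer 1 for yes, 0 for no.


Check if "ebde" is a subsequence of "dbbbcdecbc"
Greedy scan:
  Position 0 ('d'): no match needed
  Position 1 ('b'): no match needed
  Position 2 ('b'): no match needed
  Position 3 ('b'): no match needed
  Position 4 ('c'): no match needed
  Position 5 ('d'): no match needed
  Position 6 ('e'): matches sub[0] = 'e'
  Position 7 ('c'): no match needed
  Position 8 ('b'): matches sub[1] = 'b'
  Position 9 ('c'): no match needed
Only matched 2/4 characters => not a subsequence

0


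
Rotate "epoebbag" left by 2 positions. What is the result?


Input: "epoebbag", rotate left by 2
First 2 characters: "ep"
Remaining characters: "oebbag"
Concatenate remaining + first: "oebbag" + "ep" = "oebbagep"

oebbagep


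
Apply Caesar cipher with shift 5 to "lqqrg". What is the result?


Caesar cipher: shift "lqqrg" by 5
  'l' (pos 11) + 5 = pos 16 = 'q'
  'q' (pos 16) + 5 = pos 21 = 'v'
  'q' (pos 16) + 5 = pos 21 = 'v'
  'r' (pos 17) + 5 = pos 22 = 'w'
  'g' (pos 6) + 5 = pos 11 = 'l'
Result: qvvwl

qvvwl


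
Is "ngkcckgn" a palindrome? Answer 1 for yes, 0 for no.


Input: ngkcckgn
Reversed: ngkcckgn
  Compare pos 0 ('n') with pos 7 ('n'): match
  Compare pos 1 ('g') with pos 6 ('g'): match
  Compare pos 2 ('k') with pos 5 ('k'): match
  Compare pos 3 ('c') with pos 4 ('c'): match
Result: palindrome

1


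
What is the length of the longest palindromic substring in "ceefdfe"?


Input: "ceefdfe"
Checking substrings for palindromes:
  [2:7] "efdfe" (len 5) => palindrome
  [3:6] "fdf" (len 3) => palindrome
  [1:3] "ee" (len 2) => palindrome
Longest palindromic substring: "efdfe" with length 5

5


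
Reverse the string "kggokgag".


Input: kggokgag
Reading characters right to left:
  Position 7: 'g'
  Position 6: 'a'
  Position 5: 'g'
  Position 4: 'k'
  Position 3: 'o'
  Position 2: 'g'
  Position 1: 'g'
  Position 0: 'k'
Reversed: gagkoggk

gagkoggk


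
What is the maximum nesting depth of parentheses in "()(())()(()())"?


Input: "()(())()(()())"
Tracking depth:
  Position 0 '(': depth becomes 1
  Position 1 ')': depth becomes 0
  Position 2 '(': depth becomes 1
  Position 3 '(': depth becomes 2
  Position 4 ')': depth becomes 1
  Position 5 ')': depth becomes 0
  Position 6 '(': depth becomes 1
  Position 7 ')': depth becomes 0
  Position 8 '(': depth becomes 1
  Position 9 '(': depth becomes 2
  Position 10 ')': depth becomes 1
  Position 11 '(': depth becomes 2
  Position 12 ')': depth becomes 1
  Position 13 ')': depth becomes 0
Maximum depth reached: 2

2


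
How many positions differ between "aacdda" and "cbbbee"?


Comparing "aacdda" and "cbbbee" position by position:
  Position 0: 'a' vs 'c' => DIFFER
  Position 1: 'a' vs 'b' => DIFFER
  Position 2: 'c' vs 'b' => DIFFER
  Position 3: 'd' vs 'b' => DIFFER
  Position 4: 'd' vs 'e' => DIFFER
  Position 5: 'a' vs 'e' => DIFFER
Positions that differ: 6

6


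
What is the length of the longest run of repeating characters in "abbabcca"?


Input: "abbabcca"
Scanning for longest run:
  Position 1 ('b'): new char, reset run to 1
  Position 2 ('b'): continues run of 'b', length=2
  Position 3 ('a'): new char, reset run to 1
  Position 4 ('b'): new char, reset run to 1
  Position 5 ('c'): new char, reset run to 1
  Position 6 ('c'): continues run of 'c', length=2
  Position 7 ('a'): new char, reset run to 1
Longest run: 'b' with length 2

2


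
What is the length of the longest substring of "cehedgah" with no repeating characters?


Input: "cehedgah"
Sliding window (track last position of each char):
  Position 0 ('c'): window [0,0] length 1 -- new best
  Position 1 ('e'): window [0,1] length 2 -- new best
  Position 2 ('h'): window [0,2] length 3 -- new best
  Position 3 ('e'): repeat (last at 1), move window start to 2
  Position 3 ('e'): window [2,3] length 2
  Position 4 ('d'): window [2,4] length 3
  Position 5 ('g'): window [2,5] length 4 -- new best
  Position 6 ('a'): window [2,6] length 5 -- new best
  Position 7 ('h'): repeat (last at 2), move window start to 3
  Position 7 ('h'): window [3,7] length 5
Longest substring with no repeats: "hedga" with length 5

5


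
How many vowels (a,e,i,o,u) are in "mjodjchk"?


Input: mjodjchk
Checking each character:
  'm' at position 0: consonant
  'j' at position 1: consonant
  'o' at position 2: vowel (running total: 1)
  'd' at position 3: consonant
  'j' at position 4: consonant
  'c' at position 5: consonant
  'h' at position 6: consonant
  'k' at position 7: consonant
Total vowels: 1

1


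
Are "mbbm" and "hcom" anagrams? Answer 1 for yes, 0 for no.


Strings: "mbbm", "hcom"
Sorted first:  bbmm
Sorted second: chmo
Differ at position 0: 'b' vs 'c' => not anagrams

0


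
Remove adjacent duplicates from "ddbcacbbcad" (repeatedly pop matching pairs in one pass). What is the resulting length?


Input: ddbcacbbcad
Stack-based adjacent duplicate removal:
  Read 'd': push. Stack: d
  Read 'd': matches stack top 'd' => pop. Stack: (empty)
  Read 'b': push. Stack: b
  Read 'c': push. Stack: bc
  Read 'a': push. Stack: bca
  Read 'c': push. Stack: bcac
  Read 'b': push. Stack: bcacb
  Read 'b': matches stack top 'b' => pop. Stack: bcac
  Read 'c': matches stack top 'c' => pop. Stack: bca
  Read 'a': matches stack top 'a' => pop. Stack: bc
  Read 'd': push. Stack: bcd
Final stack: "bcd" (length 3)

3


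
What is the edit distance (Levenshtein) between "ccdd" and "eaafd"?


Computing edit distance: "ccdd" -> "eaafd"
DP table:
           e    a    a    f    d
      0    1    2    3    4    5
  c   1    1    2    3    4    5
  c   2    2    2    3    4    5
  d   3    3    3    3    4    4
  d   4    4    4    4    4    4
Edit distance = dp[4][5] = 4

4
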